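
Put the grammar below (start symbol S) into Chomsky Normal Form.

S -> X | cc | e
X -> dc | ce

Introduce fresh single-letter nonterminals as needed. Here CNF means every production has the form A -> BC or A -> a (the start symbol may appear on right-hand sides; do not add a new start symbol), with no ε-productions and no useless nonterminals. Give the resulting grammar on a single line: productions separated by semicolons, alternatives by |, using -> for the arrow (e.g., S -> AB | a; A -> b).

No ε-productions.
After unit-elimination: S -> e | cc | ce | dc; X -> ce | dc.
TERM: introduce A -> c, C -> d, B -> e and substitute in every rule of length ≥2.
Drop unreachable/unproductive: X.

S -> e | AA | AB | CA; A -> c; B -> e; C -> d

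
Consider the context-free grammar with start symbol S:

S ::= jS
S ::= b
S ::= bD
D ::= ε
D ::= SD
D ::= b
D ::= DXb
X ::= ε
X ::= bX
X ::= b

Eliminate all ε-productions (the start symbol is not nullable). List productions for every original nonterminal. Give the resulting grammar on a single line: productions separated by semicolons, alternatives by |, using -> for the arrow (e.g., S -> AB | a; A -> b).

Nullable set: {D, X}.
S -> bD: D nullable, giving b | bD.
Drop D -> ε.
D -> DXb: D, X nullable, giving DXb | Db | Xb | b.
D -> SD: D nullable, giving S | SD.
Drop X -> ε.
X -> bX: X nullable, giving b | bX.
Unchanged (no nullable symbols): S -> b; S -> jS; D -> b; X -> b.

S -> b | bD | jS; D -> S | b | Db | SD | Xb | DXb; X -> b | bX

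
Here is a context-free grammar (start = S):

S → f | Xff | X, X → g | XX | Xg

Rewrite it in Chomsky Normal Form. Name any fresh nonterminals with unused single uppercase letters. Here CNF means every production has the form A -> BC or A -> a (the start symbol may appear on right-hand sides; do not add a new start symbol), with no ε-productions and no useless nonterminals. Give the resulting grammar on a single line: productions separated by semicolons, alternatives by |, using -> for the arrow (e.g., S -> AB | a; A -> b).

S -> f | g | XB | XC | XX; A -> f; B -> g; C -> AA; X -> g | XB | XX

No ε-productions.
After unit-elimination: S -> f | g | XX | Xg | Xff; X -> g | XX | Xg.
TERM: introduce A -> f, B -> g and substitute in every rule of length ≥2.
BIN: S -> XAA becomes S -> XC, C -> AA.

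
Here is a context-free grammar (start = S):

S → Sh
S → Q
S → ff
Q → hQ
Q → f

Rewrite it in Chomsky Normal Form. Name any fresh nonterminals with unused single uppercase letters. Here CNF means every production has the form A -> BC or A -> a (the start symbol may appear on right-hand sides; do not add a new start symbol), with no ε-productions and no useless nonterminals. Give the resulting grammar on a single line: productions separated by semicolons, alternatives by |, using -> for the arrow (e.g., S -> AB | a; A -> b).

S -> f | AQ | BB | SA; A -> h; B -> f; Q -> f | AQ

No ε-productions.
After unit-elimination: S -> f | Sh | ff | hQ; Q -> f | hQ.
TERM: introduce B -> f, A -> h and substitute in every rule of length ≥2.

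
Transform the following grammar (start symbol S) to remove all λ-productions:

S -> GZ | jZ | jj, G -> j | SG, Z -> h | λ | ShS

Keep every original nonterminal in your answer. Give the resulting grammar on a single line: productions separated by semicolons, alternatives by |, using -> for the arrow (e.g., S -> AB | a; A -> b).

Nullable set: {Z}.
S -> GZ: Z nullable, giving G | GZ.
S -> jZ: Z nullable, giving j | jZ.
Drop Z -> λ.
Unchanged (no nullable symbols): S -> jj; G -> SG; G -> j; Z -> ShS; Z -> h.

S -> G | j | GZ | jZ | jj; G -> j | SG; Z -> h | ShS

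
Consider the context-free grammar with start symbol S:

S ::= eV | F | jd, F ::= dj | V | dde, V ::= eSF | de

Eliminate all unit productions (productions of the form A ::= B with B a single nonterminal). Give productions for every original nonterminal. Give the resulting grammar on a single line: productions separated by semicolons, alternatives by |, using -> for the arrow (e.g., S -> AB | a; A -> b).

Unit productions: F->V, S->F.
Unit pairs (A ⇒* B via units): (F,V), (S,F), (S,V).
S: inherits non-unit rules of {F, S, V} → dde | de | dj | eSF | eV | jd.
F: inherits non-unit rules of {F, V} → dde | de | dj | eSF.
V: inherits non-unit rules of {V} → de | eSF.

S -> de | dj | eV | jd | dde | eSF; F -> de | dj | dde | eSF; V -> de | eSF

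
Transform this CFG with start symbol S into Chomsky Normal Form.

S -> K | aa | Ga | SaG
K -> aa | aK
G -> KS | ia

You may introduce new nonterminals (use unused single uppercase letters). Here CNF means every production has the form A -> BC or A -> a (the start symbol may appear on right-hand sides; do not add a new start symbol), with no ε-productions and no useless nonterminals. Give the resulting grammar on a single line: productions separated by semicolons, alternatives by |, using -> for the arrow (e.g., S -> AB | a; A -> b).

S -> BB | BK | GB | SC; A -> i; B -> a; C -> BG; G -> AB | KS; K -> BB | BK

No ε-productions.
After unit-elimination: S -> Ga | aK | aa | SaG; G -> KS | ia; K -> aK | aa.
TERM: introduce B -> a, A -> i and substitute in every rule of length ≥2.
BIN: S -> SBG becomes S -> SC, C -> BG.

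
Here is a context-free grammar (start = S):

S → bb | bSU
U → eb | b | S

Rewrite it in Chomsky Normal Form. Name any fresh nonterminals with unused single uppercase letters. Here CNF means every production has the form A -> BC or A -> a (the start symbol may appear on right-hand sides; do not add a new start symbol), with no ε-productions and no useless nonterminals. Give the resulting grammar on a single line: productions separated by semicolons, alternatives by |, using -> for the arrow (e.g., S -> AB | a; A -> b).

No ε-productions.
After unit-elimination: S -> bb | bSU; U -> b | bb | eb | bSU.
TERM: introduce A -> b, B -> e and substitute in every rule of length ≥2.
BIN: S -> ASU becomes S -> AC, C -> SU; U -> ASU becomes U -> AD, D -> SU.

S -> AA | AC; A -> b; B -> e; C -> SU; D -> SU; U -> b | AA | AD | BA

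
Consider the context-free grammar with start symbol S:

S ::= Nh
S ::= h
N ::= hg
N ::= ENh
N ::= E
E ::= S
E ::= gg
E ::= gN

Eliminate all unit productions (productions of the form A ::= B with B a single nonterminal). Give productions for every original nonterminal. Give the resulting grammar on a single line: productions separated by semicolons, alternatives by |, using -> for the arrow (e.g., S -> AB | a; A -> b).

S -> h | Nh; E -> h | Nh | gN | gg; N -> h | Nh | gN | gg | hg | ENh

Unit productions: E->S, N->E.
Unit pairs (A ⇒* B via units): (E,S), (N,E), (N,S).
S: inherits non-unit rules of {S} → Nh | h.
E: inherits non-unit rules of {E, S} → Nh | gN | gg | h.
N: inherits non-unit rules of {E, N, S} → ENh | Nh | gN | gg | h | hg.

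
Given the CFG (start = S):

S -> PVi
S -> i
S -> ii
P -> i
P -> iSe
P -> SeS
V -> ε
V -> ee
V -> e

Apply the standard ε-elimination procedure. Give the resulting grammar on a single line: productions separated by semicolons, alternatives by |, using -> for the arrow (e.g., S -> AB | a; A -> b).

S -> i | Pi | ii | PVi; P -> i | SeS | iSe; V -> e | ee

Nullable set: {V}.
S -> PVi: V nullable, giving PVi | Pi.
Drop V -> ε.
Unchanged (no nullable symbols): S -> i; S -> ii; P -> SeS; P -> i; P -> iSe; V -> e; V -> ee.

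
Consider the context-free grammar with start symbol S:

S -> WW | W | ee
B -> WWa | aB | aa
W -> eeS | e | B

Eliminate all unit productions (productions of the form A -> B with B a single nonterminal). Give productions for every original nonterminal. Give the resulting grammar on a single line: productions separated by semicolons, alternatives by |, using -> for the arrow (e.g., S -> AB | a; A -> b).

Unit productions: S->W, W->B.
Unit pairs (A ⇒* B via units): (S,B), (S,W), (W,B).
S: inherits non-unit rules of {B, S, W} → WW | WWa | aB | aa | e | ee | eeS.
B: inherits non-unit rules of {B} → WWa | aB | aa.
W: inherits non-unit rules of {B, W} → WWa | aB | aa | e | eeS.

S -> e | WW | aB | aa | ee | WWa | eeS; B -> aB | aa | WWa; W -> e | aB | aa | WWa | eeS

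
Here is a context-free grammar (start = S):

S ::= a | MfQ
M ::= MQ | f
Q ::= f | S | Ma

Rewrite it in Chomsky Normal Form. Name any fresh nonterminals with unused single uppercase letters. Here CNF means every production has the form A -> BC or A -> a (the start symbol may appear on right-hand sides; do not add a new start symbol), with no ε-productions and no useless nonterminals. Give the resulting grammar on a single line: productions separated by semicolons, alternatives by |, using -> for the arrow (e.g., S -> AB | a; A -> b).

No ε-productions.
After unit-elimination: S -> a | MfQ; M -> f | MQ; Q -> a | f | Ma | MfQ.
TERM: introduce A -> a, B -> f and substitute in every rule of length ≥2.
BIN: Q -> MBQ becomes Q -> MC, C -> BQ; S -> MBQ becomes S -> MD, D -> BQ.

S -> a | MD; A -> a; B -> f; C -> BQ; D -> BQ; M -> f | MQ; Q -> a | f | MA | MC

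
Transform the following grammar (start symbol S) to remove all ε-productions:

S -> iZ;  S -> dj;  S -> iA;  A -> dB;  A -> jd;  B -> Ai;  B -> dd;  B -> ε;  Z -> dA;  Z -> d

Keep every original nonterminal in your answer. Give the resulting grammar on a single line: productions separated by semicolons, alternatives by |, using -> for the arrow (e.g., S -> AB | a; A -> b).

S -> dj | iA | iZ; A -> d | dB | jd; B -> Ai | dd; Z -> d | dA

Nullable set: {B}.
A -> dB: B nullable, giving d | dB.
Drop B -> ε.
Unchanged (no nullable symbols): S -> dj; S -> iA; S -> iZ; A -> jd; B -> Ai; B -> dd; Z -> d; Z -> dA.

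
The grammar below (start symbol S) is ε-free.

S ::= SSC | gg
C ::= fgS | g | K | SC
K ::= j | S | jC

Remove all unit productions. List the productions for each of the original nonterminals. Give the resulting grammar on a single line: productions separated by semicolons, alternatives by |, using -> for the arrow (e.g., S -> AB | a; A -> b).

S -> gg | SSC; C -> g | j | SC | gg | jC | SSC | fgS; K -> j | gg | jC | SSC

Unit productions: C->K, K->S.
Unit pairs (A ⇒* B via units): (C,K), (C,S), (K,S).
S: inherits non-unit rules of {S} → SSC | gg.
C: inherits non-unit rules of {C, K, S} → SC | SSC | fgS | g | gg | j | jC.
K: inherits non-unit rules of {K, S} → SSC | gg | j | jC.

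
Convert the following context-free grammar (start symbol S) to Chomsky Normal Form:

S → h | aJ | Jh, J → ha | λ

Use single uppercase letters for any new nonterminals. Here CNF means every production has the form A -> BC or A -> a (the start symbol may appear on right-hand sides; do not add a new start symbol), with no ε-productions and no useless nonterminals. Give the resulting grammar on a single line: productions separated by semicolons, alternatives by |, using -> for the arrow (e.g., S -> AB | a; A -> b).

S -> a | h | BJ | JA; A -> h; B -> a; J -> AB

Nullable: {J}; after ε-elimination: S -> a | h | Jh | aJ; J -> ha.
No unit productions to eliminate.
TERM: introduce B -> a, A -> h and substitute in every rule of length ≥2.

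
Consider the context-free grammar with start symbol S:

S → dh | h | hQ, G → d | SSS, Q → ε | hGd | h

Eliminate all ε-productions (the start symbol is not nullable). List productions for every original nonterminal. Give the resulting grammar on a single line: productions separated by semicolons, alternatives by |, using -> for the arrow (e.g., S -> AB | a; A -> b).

Nullable set: {Q}.
S -> hQ: Q nullable, giving h | hQ.
Drop Q -> ε.
Unchanged (no nullable symbols): S -> dh; S -> h; G -> SSS; G -> d; Q -> h; Q -> hGd.

S -> h | dh | hQ; G -> d | SSS; Q -> h | hGd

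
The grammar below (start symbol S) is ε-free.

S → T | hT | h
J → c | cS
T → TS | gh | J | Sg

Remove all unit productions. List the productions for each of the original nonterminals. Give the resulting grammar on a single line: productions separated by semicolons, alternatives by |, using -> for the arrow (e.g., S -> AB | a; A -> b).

Unit productions: S->T, T->J.
Unit pairs (A ⇒* B via units): (S,J), (S,T), (T,J).
S: inherits non-unit rules of {J, S, T} → Sg | TS | c | cS | gh | h | hT.
J: inherits non-unit rules of {J} → c | cS.
T: inherits non-unit rules of {J, T} → Sg | TS | c | cS | gh.

S -> c | h | Sg | TS | cS | gh | hT; J -> c | cS; T -> c | Sg | TS | cS | gh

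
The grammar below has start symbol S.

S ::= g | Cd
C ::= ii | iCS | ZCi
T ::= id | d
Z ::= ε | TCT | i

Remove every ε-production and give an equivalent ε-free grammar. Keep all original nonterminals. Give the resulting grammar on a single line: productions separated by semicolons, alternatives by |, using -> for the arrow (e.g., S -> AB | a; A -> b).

S -> g | Cd; C -> Ci | ii | ZCi | iCS; T -> d | id; Z -> i | TCT

Nullable set: {Z}.
C -> ZCi: Z nullable, giving Ci | ZCi.
Drop Z -> ε.
Unchanged (no nullable symbols): S -> Cd; S -> g; C -> iCS; C -> ii; T -> d; T -> id; Z -> TCT; Z -> i.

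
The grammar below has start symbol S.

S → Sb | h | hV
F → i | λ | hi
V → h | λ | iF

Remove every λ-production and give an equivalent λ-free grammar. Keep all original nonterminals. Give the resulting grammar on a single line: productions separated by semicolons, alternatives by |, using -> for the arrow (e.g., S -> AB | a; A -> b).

Nullable set: {F, V}.
S -> hV: V nullable, giving h | hV.
Drop F -> λ.
Drop V -> λ.
V -> iF: F nullable, giving i | iF.
Unchanged (no nullable symbols): S -> Sb; S -> h; F -> hi; F -> i; V -> h.

S -> h | Sb | hV; F -> i | hi; V -> h | i | iF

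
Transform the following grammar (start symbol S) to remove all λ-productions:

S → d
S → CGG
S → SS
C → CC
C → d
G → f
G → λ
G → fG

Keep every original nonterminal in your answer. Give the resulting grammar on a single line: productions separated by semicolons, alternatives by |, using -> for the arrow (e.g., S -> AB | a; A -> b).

S -> C | d | CG | SS | CGG; C -> d | CC; G -> f | fG

Nullable set: {G}.
S -> CGG: G, G nullable, giving C | CG | CGG.
Drop G -> λ.
G -> fG: G nullable, giving f | fG.
Unchanged (no nullable symbols): S -> SS; S -> d; C -> CC; C -> d; G -> f.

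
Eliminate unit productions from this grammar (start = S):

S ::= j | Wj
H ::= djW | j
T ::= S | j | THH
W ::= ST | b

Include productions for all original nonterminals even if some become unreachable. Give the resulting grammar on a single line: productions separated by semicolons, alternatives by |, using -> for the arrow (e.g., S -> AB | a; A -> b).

S -> j | Wj; H -> j | djW; T -> j | Wj | THH; W -> b | ST

Unit productions: T->S.
Unit pairs (A ⇒* B via units): (T,S).
S: inherits non-unit rules of {S} → Wj | j.
H: inherits non-unit rules of {H} → djW | j.
T: inherits non-unit rules of {S, T} → THH | Wj | j.
W: inherits non-unit rules of {W} → ST | b.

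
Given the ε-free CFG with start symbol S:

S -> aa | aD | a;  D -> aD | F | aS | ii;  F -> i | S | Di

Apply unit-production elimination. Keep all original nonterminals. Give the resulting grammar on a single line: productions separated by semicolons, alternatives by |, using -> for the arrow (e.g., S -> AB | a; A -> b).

S -> a | aD | aa; D -> a | i | Di | aD | aS | aa | ii; F -> a | i | Di | aD | aa

Unit productions: D->F, F->S.
Unit pairs (A ⇒* B via units): (D,F), (D,S), (F,S).
S: inherits non-unit rules of {S} → a | aD | aa.
D: inherits non-unit rules of {D, F, S} → Di | a | aD | aS | aa | i | ii.
F: inherits non-unit rules of {F, S} → Di | a | aD | aa | i.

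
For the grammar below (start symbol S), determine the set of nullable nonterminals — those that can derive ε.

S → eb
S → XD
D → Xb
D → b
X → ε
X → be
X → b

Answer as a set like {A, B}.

Directly nullable (have an ε-rule): {X}.
Not nullable: D, S — each has a terminal in every rule's right-hand side or depends on a non-nullable symbol.

{X}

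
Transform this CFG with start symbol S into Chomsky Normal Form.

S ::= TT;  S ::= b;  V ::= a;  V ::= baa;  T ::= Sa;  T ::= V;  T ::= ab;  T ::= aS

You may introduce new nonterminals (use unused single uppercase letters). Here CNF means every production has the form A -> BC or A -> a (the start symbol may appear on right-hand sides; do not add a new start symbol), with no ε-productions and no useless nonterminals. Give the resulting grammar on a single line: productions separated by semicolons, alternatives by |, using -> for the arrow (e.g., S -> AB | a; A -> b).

No ε-productions.
After unit-elimination: S -> b | TT; T -> a | Sa | aS | ab | baa; V -> a | baa.
TERM: introduce A -> a, B -> b and substitute in every rule of length ≥2.
BIN: T -> BAA becomes T -> BC, C -> AA; V -> BAA becomes V -> BD, D -> AA.
Drop unreachable/unproductive: V.

S -> b | TT; A -> a; B -> b; C -> AA; T -> a | AB | AS | BC | SA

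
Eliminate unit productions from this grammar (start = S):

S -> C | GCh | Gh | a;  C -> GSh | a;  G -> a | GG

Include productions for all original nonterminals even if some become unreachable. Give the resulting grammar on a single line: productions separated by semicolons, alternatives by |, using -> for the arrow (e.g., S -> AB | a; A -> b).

Unit productions: S->C.
Unit pairs (A ⇒* B via units): (S,C).
S: inherits non-unit rules of {C, S} → GCh | GSh | Gh | a.
C: inherits non-unit rules of {C} → GSh | a.
G: inherits non-unit rules of {G} → GG | a.

S -> a | Gh | GCh | GSh; C -> a | GSh; G -> a | GG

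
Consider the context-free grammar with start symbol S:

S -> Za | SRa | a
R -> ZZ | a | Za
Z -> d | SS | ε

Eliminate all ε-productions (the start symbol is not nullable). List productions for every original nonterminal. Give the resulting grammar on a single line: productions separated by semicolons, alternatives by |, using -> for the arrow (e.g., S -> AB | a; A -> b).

S -> a | Sa | Za | SRa; R -> Z | a | ZZ | Za; Z -> d | SS

Nullable set: {R, Z}.
S -> SRa: R nullable, giving SRa | Sa.
S -> Za: Z nullable, giving Za | a.
R -> ZZ: Z, Z nullable, giving Z | ZZ.
R -> Za: Z nullable, giving Za | a.
Drop Z -> ε.
Unchanged (no nullable symbols): S -> a; R -> a; Z -> SS; Z -> d.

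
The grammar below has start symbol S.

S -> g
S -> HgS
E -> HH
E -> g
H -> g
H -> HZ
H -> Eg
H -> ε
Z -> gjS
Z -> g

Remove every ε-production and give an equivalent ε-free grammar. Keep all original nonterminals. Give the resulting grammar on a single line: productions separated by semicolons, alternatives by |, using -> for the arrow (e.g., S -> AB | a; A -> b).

Nullable set: {E, H}.
S -> HgS: H nullable, giving HgS | gS.
E -> HH: H, H nullable, giving H | HH.
Drop H -> ε.
H -> Eg: E nullable, giving Eg | g.
H -> HZ: H nullable, giving HZ | Z.
Unchanged (no nullable symbols): S -> g; E -> g; H -> g; Z -> g; Z -> gjS.

S -> g | gS | HgS; E -> H | g | HH; H -> Z | g | Eg | HZ; Z -> g | gjS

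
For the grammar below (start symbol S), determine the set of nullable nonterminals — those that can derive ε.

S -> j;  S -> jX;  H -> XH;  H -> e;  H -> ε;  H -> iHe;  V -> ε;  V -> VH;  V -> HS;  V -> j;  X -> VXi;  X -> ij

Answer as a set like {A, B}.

{H, V}

Directly nullable (have an ε-rule): {H, V}.
Not nullable: S, X — each has a terminal in every rule's right-hand side or depends on a non-nullable symbol.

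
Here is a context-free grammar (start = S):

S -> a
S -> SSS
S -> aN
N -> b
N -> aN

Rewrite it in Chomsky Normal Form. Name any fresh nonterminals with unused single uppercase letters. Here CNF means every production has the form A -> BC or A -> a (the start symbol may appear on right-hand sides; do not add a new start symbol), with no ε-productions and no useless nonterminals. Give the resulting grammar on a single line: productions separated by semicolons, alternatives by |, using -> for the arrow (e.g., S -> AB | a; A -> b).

S -> a | AN | SB; A -> a; B -> SS; N -> b | AN

No ε-productions.
No unit productions to eliminate.
TERM: introduce A -> a and substitute in every rule of length ≥2.
BIN: S -> SSS becomes S -> SB, B -> SS.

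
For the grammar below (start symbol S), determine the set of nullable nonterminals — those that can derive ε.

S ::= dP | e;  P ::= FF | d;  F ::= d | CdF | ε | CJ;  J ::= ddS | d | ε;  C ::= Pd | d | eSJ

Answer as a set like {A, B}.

{F, J, P}

Directly nullable (have an ε-rule): {F, J}.
P is nullable via P -> FF (every symbol on the right is already known nullable).
Not nullable: C, S — each has a terminal in every rule's right-hand side or depends on a non-nullable symbol.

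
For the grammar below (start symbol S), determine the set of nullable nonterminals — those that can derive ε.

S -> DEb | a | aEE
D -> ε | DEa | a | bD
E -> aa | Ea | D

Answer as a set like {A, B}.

Directly nullable (have an ε-rule): {D}.
E is nullable via E -> D (every symbol on the right is already known nullable).
Not nullable: S — each has a terminal in every rule's right-hand side or depends on a non-nullable symbol.

{D, E}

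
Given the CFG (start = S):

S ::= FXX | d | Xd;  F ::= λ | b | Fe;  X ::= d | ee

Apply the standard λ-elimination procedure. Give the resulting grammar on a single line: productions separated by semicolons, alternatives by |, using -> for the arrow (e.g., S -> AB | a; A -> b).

S -> d | XX | Xd | FXX; F -> b | e | Fe; X -> d | ee

Nullable set: {F}.
S -> FXX: F nullable, giving FXX | XX.
Drop F -> λ.
F -> Fe: F nullable, giving Fe | e.
Unchanged (no nullable symbols): S -> Xd; S -> d; F -> b; X -> d; X -> ee.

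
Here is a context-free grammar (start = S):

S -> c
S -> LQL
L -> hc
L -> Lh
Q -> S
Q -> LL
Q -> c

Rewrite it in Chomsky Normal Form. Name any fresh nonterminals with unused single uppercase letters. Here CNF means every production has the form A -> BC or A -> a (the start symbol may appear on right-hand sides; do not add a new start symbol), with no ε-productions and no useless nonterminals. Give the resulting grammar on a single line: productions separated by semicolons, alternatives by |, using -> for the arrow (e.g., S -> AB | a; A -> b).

No ε-productions.
After unit-elimination: S -> c | LQL; L -> Lh | hc; Q -> c | LL | LQL.
TERM: introduce B -> c, A -> h and substitute in every rule of length ≥2.
BIN: Q -> LQL becomes Q -> LC, C -> QL; S -> LQL becomes S -> LD, D -> QL.

S -> c | LD; A -> h; B -> c; C -> QL; D -> QL; L -> AB | LA; Q -> c | LC | LL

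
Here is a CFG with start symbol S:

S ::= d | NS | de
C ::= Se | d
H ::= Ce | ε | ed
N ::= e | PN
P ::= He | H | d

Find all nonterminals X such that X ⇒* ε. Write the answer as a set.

{H, P}

Directly nullable (have an ε-rule): {H}.
P is nullable via P -> H (every symbol on the right is already known nullable).
Not nullable: C, N, S — each has a terminal in every rule's right-hand side or depends on a non-nullable symbol.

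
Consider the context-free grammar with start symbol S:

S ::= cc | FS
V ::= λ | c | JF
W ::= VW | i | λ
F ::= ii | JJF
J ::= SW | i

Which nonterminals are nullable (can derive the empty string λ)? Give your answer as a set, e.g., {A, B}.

Directly nullable (have an ε-rule): {V, W}.
Not nullable: F, J, S — each has a terminal in every rule's right-hand side or depends on a non-nullable symbol.

{V, W}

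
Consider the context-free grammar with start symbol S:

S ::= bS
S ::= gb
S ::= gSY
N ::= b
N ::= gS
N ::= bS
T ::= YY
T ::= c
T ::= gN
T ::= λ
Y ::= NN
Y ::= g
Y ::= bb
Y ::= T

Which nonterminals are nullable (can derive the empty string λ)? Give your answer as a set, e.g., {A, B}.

{T, Y}

Directly nullable (have an ε-rule): {T}.
Y is nullable via Y -> T (every symbol on the right is already known nullable).
Not nullable: N, S — each has a terminal in every rule's right-hand side or depends on a non-nullable symbol.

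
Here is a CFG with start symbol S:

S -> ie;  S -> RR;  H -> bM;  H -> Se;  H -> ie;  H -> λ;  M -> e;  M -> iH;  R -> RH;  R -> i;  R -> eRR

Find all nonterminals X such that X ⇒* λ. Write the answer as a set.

Directly nullable (have an ε-rule): {H}.
Not nullable: M, R, S — each has a terminal in every rule's right-hand side or depends on a non-nullable symbol.

{H}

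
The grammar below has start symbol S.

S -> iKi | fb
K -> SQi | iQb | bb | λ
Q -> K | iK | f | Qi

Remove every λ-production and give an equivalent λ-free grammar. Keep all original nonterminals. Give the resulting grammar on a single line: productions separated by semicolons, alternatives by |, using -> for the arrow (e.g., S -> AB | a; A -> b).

Nullable set: {K, Q}.
S -> iKi: K nullable, giving iKi | ii.
Drop K -> λ.
K -> SQi: Q nullable, giving SQi | Si.
K -> iQb: Q nullable, giving iQb | ib.
Q -> K: K nullable, giving K.
Q -> Qi: Q nullable, giving Qi | i.
Q -> iK: K nullable, giving i | iK.
Unchanged (no nullable symbols): S -> fb; K -> bb; Q -> f.

S -> fb | ii | iKi; K -> Si | bb | ib | SQi | iQb; Q -> K | f | i | Qi | iK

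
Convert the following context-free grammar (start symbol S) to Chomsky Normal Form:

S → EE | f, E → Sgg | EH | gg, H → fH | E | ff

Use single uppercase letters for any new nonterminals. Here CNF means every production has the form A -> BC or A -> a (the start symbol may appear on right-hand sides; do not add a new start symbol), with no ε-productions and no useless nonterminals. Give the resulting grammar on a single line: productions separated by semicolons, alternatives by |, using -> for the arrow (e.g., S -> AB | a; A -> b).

No ε-productions.
After unit-elimination: S -> f | EE; E -> EH | gg | Sgg; H -> EH | fH | ff | gg | Sgg.
TERM: introduce B -> f, A -> g and substitute in every rule of length ≥2.
BIN: E -> SAA becomes E -> SC, C -> AA; H -> SAA becomes H -> SD, D -> AA.

S -> f | EE; A -> g; B -> f; C -> AA; D -> AA; E -> AA | EH | SC; H -> AA | BB | BH | EH | SD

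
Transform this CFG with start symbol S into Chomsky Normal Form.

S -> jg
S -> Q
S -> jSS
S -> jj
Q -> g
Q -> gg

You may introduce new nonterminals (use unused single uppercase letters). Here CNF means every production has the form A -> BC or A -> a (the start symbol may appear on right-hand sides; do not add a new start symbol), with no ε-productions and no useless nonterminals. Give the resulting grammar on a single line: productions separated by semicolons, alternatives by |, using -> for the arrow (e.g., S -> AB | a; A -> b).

S -> g | AA | BA | BB | BC; A -> g; B -> j; C -> SS

No ε-productions.
After unit-elimination: S -> g | gg | jg | jj | jSS; Q -> g | gg.
TERM: introduce A -> g, B -> j and substitute in every rule of length ≥2.
BIN: S -> BSS becomes S -> BC, C -> SS.
Drop unreachable/unproductive: Q.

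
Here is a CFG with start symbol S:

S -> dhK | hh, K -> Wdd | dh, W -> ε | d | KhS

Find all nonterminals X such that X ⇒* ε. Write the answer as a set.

{W}

Directly nullable (have an ε-rule): {W}.
Not nullable: K, S — each has a terminal in every rule's right-hand side or depends on a non-nullable symbol.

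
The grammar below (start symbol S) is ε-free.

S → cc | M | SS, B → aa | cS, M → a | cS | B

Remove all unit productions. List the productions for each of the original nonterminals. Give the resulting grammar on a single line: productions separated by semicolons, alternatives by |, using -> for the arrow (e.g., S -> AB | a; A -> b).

S -> a | SS | aa | cS | cc; B -> aa | cS; M -> a | aa | cS

Unit productions: M->B, S->M.
Unit pairs (A ⇒* B via units): (M,B), (S,B), (S,M).
S: inherits non-unit rules of {B, M, S} → SS | a | aa | cS | cc.
B: inherits non-unit rules of {B} → aa | cS.
M: inherits non-unit rules of {B, M} → a | aa | cS.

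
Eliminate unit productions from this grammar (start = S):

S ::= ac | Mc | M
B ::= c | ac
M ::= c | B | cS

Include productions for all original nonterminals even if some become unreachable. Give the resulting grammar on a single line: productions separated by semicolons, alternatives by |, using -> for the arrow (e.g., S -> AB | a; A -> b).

S -> c | Mc | ac | cS; B -> c | ac; M -> c | ac | cS

Unit productions: M->B, S->M.
Unit pairs (A ⇒* B via units): (M,B), (S,B), (S,M).
S: inherits non-unit rules of {B, M, S} → Mc | ac | c | cS.
B: inherits non-unit rules of {B} → ac | c.
M: inherits non-unit rules of {B, M} → ac | c | cS.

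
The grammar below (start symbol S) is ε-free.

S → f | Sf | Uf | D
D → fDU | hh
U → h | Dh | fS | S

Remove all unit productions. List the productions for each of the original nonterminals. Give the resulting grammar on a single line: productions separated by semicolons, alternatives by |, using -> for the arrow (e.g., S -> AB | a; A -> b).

Unit productions: S->D, U->S.
Unit pairs (A ⇒* B via units): (S,D), (U,D), (U,S).
S: inherits non-unit rules of {D, S} → Sf | Uf | f | fDU | hh.
D: inherits non-unit rules of {D} → fDU | hh.
U: inherits non-unit rules of {D, S, U} → Dh | Sf | Uf | f | fDU | fS | h | hh.

S -> f | Sf | Uf | hh | fDU; D -> hh | fDU; U -> f | h | Dh | Sf | Uf | fS | hh | fDU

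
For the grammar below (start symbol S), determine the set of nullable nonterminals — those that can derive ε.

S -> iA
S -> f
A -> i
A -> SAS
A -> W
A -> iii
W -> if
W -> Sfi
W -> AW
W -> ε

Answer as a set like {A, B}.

Directly nullable (have an ε-rule): {W}.
A is nullable via A -> W (every symbol on the right is already known nullable).
Not nullable: S — each has a terminal in every rule's right-hand side or depends on a non-nullable symbol.

{A, W}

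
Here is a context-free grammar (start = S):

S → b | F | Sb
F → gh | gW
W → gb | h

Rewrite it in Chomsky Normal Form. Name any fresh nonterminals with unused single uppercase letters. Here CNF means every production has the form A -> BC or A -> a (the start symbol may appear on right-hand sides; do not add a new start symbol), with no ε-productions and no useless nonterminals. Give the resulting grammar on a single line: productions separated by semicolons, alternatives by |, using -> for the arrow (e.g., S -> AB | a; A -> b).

No ε-productions.
After unit-elimination: S -> b | Sb | gW | gh; F -> gW | gh; W -> h | gb.
TERM: introduce C -> b, A -> g, B -> h and substitute in every rule of length ≥2.
Drop unreachable/unproductive: F.

S -> b | AB | AW | SC; A -> g; B -> h; C -> b; W -> h | AC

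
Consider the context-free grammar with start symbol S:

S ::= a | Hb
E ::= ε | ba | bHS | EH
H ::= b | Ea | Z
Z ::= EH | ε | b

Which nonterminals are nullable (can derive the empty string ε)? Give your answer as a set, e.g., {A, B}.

Directly nullable (have an ε-rule): {E, Z}.
H is nullable via H -> Z (every symbol on the right is already known nullable).
Not nullable: S — each has a terminal in every rule's right-hand side or depends on a non-nullable symbol.

{E, H, Z}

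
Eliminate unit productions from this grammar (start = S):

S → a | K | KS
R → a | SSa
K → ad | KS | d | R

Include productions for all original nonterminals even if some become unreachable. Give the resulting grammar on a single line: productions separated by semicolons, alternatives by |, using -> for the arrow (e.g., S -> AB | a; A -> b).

Unit productions: K->R, S->K.
Unit pairs (A ⇒* B via units): (K,R), (S,K), (S,R).
S: inherits non-unit rules of {K, R, S} → KS | SSa | a | ad | d.
K: inherits non-unit rules of {K, R} → KS | SSa | a | ad | d.
R: inherits non-unit rules of {R} → SSa | a.

S -> a | d | KS | ad | SSa; K -> a | d | KS | ad | SSa; R -> a | SSa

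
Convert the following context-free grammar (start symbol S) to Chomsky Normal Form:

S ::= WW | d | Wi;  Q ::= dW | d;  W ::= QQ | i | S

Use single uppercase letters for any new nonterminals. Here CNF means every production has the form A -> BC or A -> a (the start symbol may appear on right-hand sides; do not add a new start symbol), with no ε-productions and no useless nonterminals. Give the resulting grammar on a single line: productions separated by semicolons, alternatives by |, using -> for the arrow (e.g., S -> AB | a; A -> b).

No ε-productions.
After unit-elimination: S -> d | WW | Wi; Q -> d | dW; W -> d | i | QQ | WW | Wi.
TERM: introduce A -> d, B -> i and substitute in every rule of length ≥2.

S -> d | WB | WW; A -> d; B -> i; Q -> d | AW; W -> d | i | QQ | WB | WW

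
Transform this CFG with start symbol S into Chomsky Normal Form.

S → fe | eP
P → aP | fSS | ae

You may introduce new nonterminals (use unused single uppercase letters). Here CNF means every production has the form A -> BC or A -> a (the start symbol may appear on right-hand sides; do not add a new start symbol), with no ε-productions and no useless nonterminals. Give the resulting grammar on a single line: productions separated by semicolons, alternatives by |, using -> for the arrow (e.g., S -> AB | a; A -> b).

S -> BP | CB; A -> a; B -> e; C -> f; D -> SS; P -> AB | AP | CD

No ε-productions.
No unit productions to eliminate.
TERM: introduce A -> a, B -> e, C -> f and substitute in every rule of length ≥2.
BIN: P -> CSS becomes P -> CD, D -> SS.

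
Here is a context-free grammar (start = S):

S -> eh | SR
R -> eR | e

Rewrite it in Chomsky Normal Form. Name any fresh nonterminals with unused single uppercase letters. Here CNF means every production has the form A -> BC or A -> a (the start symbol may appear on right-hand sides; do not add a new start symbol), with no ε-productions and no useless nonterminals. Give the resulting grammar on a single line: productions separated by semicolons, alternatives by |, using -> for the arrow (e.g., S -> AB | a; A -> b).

S -> AB | SR; A -> e; B -> h; R -> e | AR

No ε-productions.
No unit productions to eliminate.
TERM: introduce A -> e, B -> h and substitute in every rule of length ≥2.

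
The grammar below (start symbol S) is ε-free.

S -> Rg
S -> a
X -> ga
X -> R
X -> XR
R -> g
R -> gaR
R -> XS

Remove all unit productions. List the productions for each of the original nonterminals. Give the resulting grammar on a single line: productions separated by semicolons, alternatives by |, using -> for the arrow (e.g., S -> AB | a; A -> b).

Unit productions: X->R.
Unit pairs (A ⇒* B via units): (X,R).
S: inherits non-unit rules of {S} → Rg | a.
R: inherits non-unit rules of {R} → XS | g | gaR.
X: inherits non-unit rules of {R, X} → XR | XS | g | ga | gaR.

S -> a | Rg; R -> g | XS | gaR; X -> g | XR | XS | ga | gaR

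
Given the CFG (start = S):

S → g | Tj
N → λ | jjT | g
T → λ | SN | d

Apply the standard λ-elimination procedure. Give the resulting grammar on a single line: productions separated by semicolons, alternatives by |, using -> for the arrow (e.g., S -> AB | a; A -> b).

S -> g | j | Tj; N -> g | jj | jjT; T -> S | d | SN

Nullable set: {N, T}.
S -> Tj: T nullable, giving Tj | j.
Drop N -> λ.
N -> jjT: T nullable, giving jj | jjT.
Drop T -> λ.
T -> SN: N nullable, giving S | SN.
Unchanged (no nullable symbols): S -> g; N -> g; T -> d.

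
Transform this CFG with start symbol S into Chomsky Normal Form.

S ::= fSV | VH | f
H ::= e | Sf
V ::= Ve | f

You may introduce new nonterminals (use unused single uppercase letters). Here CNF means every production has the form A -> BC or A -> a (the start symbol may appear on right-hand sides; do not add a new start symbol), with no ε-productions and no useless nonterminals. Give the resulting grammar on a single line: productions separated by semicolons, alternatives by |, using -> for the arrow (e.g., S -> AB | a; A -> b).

No ε-productions.
No unit productions to eliminate.
TERM: introduce B -> e, A -> f and substitute in every rule of length ≥2.
BIN: S -> ASV becomes S -> AC, C -> SV.

S -> f | AC | VH; A -> f; B -> e; C -> SV; H -> e | SA; V -> f | VB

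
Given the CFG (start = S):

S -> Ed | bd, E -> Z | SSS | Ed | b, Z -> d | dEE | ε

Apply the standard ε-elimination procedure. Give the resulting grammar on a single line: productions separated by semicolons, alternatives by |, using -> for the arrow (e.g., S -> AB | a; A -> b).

S -> d | Ed | bd; E -> Z | b | d | Ed | SSS; Z -> d | dE | dEE

Nullable set: {E, Z}.
S -> Ed: E nullable, giving Ed | d.
E -> Ed: E nullable, giving Ed | d.
E -> Z: Z nullable, giving Z.
Drop Z -> ε.
Z -> dEE: E, E nullable, giving d | dE | dEE.
Unchanged (no nullable symbols): S -> bd; E -> SSS; E -> b; Z -> d.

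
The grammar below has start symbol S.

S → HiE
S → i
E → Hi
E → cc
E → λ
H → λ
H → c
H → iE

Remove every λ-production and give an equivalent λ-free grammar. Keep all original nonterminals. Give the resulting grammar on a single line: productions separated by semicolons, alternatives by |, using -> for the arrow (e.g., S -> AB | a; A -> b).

S -> i | Hi | iE | HiE; E -> i | Hi | cc; H -> c | i | iE

Nullable set: {E, H}.
S -> HiE: H, E nullable, giving Hi | HiE | i | iE.
Drop E -> λ.
E -> Hi: H nullable, giving Hi | i.
Drop H -> λ.
H -> iE: E nullable, giving i | iE.
Unchanged (no nullable symbols): S -> i; E -> cc; H -> c.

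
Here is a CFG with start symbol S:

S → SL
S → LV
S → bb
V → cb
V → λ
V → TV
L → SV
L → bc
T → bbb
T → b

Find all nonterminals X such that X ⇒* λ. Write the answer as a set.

Directly nullable (have an ε-rule): {V}.
Not nullable: L, S, T — each has a terminal in every rule's right-hand side or depends on a non-nullable symbol.

{V}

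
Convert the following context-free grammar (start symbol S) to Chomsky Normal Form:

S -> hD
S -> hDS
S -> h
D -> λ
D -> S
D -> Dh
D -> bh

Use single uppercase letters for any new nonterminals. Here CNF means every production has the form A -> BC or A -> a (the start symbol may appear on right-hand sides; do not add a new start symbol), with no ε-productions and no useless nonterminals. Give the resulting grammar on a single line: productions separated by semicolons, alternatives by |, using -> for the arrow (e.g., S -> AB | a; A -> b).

S -> h | AD | AE | AS; A -> h; B -> b; C -> DS; D -> h | AC | AD | AS | BA | DA; E -> DS

Nullable: {D}; after ε-elimination: S -> h | hD | hS | hDS; D -> S | h | Dh | bh.
After unit-elimination: S -> h | hD | hS | hDS; D -> h | Dh | bh | hD | hS | hDS.
TERM: introduce B -> b, A -> h and substitute in every rule of length ≥2.
BIN: D -> ADS becomes D -> AC, C -> DS; S -> ADS becomes S -> AE, E -> DS.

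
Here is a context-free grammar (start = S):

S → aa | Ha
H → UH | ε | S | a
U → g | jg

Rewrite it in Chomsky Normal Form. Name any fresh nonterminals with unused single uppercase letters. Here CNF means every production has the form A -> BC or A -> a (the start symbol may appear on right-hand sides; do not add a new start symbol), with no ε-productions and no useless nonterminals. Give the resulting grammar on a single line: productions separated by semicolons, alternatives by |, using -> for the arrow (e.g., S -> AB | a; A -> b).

Nullable: {H}; after ε-elimination: S -> a | Ha | aa; H -> S | U | a | UH; U -> g | jg.
After unit-elimination: S -> a | Ha | aa; H -> a | g | Ha | UH | aa | jg; U -> g | jg.
TERM: introduce A -> a, C -> g, B -> j and substitute in every rule of length ≥2.

S -> a | AA | HA; A -> a; B -> j; C -> g; H -> a | g | AA | BC | HA | UH; U -> g | BC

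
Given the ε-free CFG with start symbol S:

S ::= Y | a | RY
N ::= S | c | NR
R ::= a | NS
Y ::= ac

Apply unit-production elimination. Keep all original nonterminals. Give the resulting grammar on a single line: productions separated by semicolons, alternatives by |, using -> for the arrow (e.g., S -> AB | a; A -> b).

S -> a | RY | ac; N -> a | c | NR | RY | ac; R -> a | NS; Y -> ac

Unit productions: N->S, S->Y.
Unit pairs (A ⇒* B via units): (N,S), (N,Y), (S,Y).
S: inherits non-unit rules of {S, Y} → RY | a | ac.
N: inherits non-unit rules of {N, S, Y} → NR | RY | a | ac | c.
R: inherits non-unit rules of {R} → NS | a.
Y: inherits non-unit rules of {Y} → ac.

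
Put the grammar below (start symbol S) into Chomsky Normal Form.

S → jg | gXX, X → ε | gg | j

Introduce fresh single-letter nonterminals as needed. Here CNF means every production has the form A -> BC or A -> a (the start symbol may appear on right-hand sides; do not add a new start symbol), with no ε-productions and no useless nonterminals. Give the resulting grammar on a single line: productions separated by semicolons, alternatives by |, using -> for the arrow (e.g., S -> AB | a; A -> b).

S -> g | AC | AX | BA; A -> g; B -> j; C -> XX; X -> j | AA

Nullable: {X}; after ε-elimination: S -> g | gX | jg | gXX; X -> j | gg.
No unit productions to eliminate.
TERM: introduce A -> g, B -> j and substitute in every rule of length ≥2.
BIN: S -> AXX becomes S -> AC, C -> XX.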